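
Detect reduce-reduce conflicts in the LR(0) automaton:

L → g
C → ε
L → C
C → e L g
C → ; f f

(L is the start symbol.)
No reduce-reduce conflicts

A reduce-reduce conflict occurs when an LR(0) state has two complete items [A → α .] and [B → β .] — both call for a reduction, and with no lookahead the parser cannot choose between them.

Augment with L' → L and build the canonical LR(0) collection (I0 = CLOSURE({[L' → . L]}), then GOTO on every symbol after a dot until no new states appear). It has 10 states:
  I0: { [C → . ; f f], [C → . e L g], [C → .], [L → . C], [L → . g], [L' → . L] }  — shift, reduce
  I1: { [C → ; . f f] }  — shift
  I2: { [L → C .] }  — reduce
  I3: { [L' → L .] }  — accept
  I4: { [C → . ; f f], [C → . e L g], [C → .], [C → e . L g], [L → . C], [L → . g] }  — shift, reduce
  I5: { [L → g .] }  — reduce
  I6: { [C → e L . g] }  — shift
  I7: { [C → e L g .] }  — reduce
  I8: { [C → ; f . f] }  — shift
  I9: { [C → ; f f .] }  — reduce

No state contains more than one complete item.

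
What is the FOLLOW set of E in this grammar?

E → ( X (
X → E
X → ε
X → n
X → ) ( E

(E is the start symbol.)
E is the start symbol, so $ ∈ FOLLOW(E).
In X → E: E is at the end, add FOLLOW(X)
In X → ) ( E: E is at the end, add FOLLOW(X)

The FOLLOW sets referred to above (computed the same way, to a fixed point):
  FOLLOW(X) = { '(' }

Taking the union: FOLLOW(E) = { $, '(' }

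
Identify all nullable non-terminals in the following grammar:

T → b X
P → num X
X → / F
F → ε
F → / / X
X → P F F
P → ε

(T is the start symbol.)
{ 'F', 'P', 'X' }

A non-terminal is nullable if it can derive ε (the empty string): either it has an ε-production, or it has a production whose right-hand side consists entirely of nullable non-terminals.

ε-productions: F → ε, P → ε
So F, P are immediately nullable.
X → P F F: every symbol on the right is nullable, so X is nullable too.
No further non-terminal can be added: every production for the remaining non-terminals contains a terminal or a non-nullable non-terminal.
Nullable = { 'F', 'P', 'X' }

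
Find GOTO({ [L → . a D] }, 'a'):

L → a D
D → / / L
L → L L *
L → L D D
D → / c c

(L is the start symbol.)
{ [D → . / / L], [D → . / c c], [L → a . D] }

GOTO(I, 'a') = CLOSURE({ [A → αX.β] : [A → α.Xβ] ∈ I, X = 'a' })

Items with dot before 'a', with the dot advanced:
  [L → . a D] → [L → a . D]
Closure of the advanced items:
  [L → a . D] has the dot before D: add [D → . / / L], [D → . / c c]

GOTO = { [D → . / / L], [D → . / c c], [L → a . D] }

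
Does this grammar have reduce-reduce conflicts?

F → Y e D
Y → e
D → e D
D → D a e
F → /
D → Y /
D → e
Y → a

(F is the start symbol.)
Augment with F' → F and build the canonical LR(0) collection (I0 = CLOSURE({[F' → . F]}), then GOTO on every symbol after a dot until no new states appear). It has 14 states:
  I0: { [F → . /], [F → . Y e D], [F' → . F], [Y → . a], [Y → . e] }  — shift
  I1: { [F → / .] }  — reduce
  I2: { [F' → F .] }  — accept
  I3: { [F → Y . e D] }  — shift
  I4: { [Y → a .] }  — reduce
  I5: { [Y → e .] }  — reduce
  I6: { [D → . D a e], [D → . Y /], [D → . e D], [D → . e], [F → Y e . D], [Y → . a], [Y → . e] }  — shift
  I7: { [D → D . a e], [F → Y e D .] }  — shift, reduce
  I8: { [D → Y . /] }  — shift
  I9: { [D → . D a e], [D → . Y /], [D → . e D], [D → . e], [D → e . D], [D → e .], [Y → . a], [Y → . e], [Y → e .] }  — shift, 2 reduces
  I10: { [D → D . a e], [D → e D .] }  — shift, reduce
  I11: { [D → D a . e] }  — shift
  I12: { [D → D a e .] }  — reduce
  I13: { [D → Y / .] }  — reduce

I9 contains complete items [D → e .], [Y → e .] — reduce-reduce conflict.

Answer: Yes — I9: [D → e .] vs [Y → e .]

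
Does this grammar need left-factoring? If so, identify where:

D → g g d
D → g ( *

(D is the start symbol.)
Yes, D has productions with common prefix 'g'

Left-factoring is needed when two productions for the same non-terminal
share a common prefix on the right-hand side.

Productions for D:
  D → g g d
  D → g ( *

Found common prefix 'g' in productions for D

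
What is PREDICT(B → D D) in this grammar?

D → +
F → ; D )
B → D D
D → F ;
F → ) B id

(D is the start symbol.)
PREDICT(B → D D) = (FIRST(RHS) \ {ε}) ∪ (FOLLOW(B) if ε ∈ FIRST(RHS), i.e. RHS ⇒* ε)
FIRST(D) = { ')', '+', ';' }
FIRST(D D) = { ')', '+', ';' }
ε ∉ FIRST(D D), so FOLLOW(B) is not added.
PREDICT(B → D D) = { ')', '+', ';' }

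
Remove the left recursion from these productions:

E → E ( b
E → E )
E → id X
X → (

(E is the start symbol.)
E is directly left-recursive. The standard transformation for
  A → A α₁ | ... | A α_m | β₁ | ... | β_n
is
  A  → β₁ A' | ... | β_n A'
  A' → α₁ A' | ... | α_m A' | ε

E → id X becomes E → id X E'
E → E ( b becomes E' → ( b E'
E → E ) becomes E' → ) E'
Add E' → ε

Productions for other non-terminals are unchanged:
  X → (

Resulting grammar:
E → id X E'
E' → ( b E'
E' → ) E'
E' → ε
X → (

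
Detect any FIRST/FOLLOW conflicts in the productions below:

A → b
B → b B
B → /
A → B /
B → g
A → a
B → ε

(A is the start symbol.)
Yes. B → '/' with FOLLOW(B) on { '/' }

Nullable non-terminals: B.

B: nullable alternative(s) B → ε; FOLLOW(B) = { '/' }
  B → b B: FIRST \ {ε} = { 'b' } — disjoint from FOLLOW(B)
  B → /: FIRST \ {ε} = { '/' } — overlaps FOLLOW(B) on { '/' }: CONFLICT
  B → g: FIRST \ {ε} = { 'g' } — disjoint from FOLLOW(B)
  B → ε: FIRST \ {ε} = { } — this is the only nullable alternative, skip

A has no nullable alternative, so no FIRST/FOLLOW check is needed there.

So the grammar has 1 FIRST/FOLLOW conflict (marked CONFLICT above).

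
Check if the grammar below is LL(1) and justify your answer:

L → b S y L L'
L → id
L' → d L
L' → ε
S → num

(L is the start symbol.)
A grammar is LL(1) if for each non-terminal N with multiple productions, the predict sets of those productions are pairwise disjoint, where PREDICT(N → α) = (FIRST(α) \ {ε}) ∪ (FOLLOW(N) if α ⇒* ε).

Relevant sets:
  FOLLOW(L') = { $, 'd' }

For L:
  PREDICT(L → b S y L L') = { 'b' }
  PREDICT(L → id) = { 'id' }
For L':
  PREDICT(L' → d L) = { 'd' }
  PREDICT(L' → ε) = { $, 'd' }
S has a single production, so nothing to check there.

Conflict found: Predict set conflict for L': { 'd' }
The grammar is NOT LL(1).

Answer: No. Predict set conflict for L': { 'd' }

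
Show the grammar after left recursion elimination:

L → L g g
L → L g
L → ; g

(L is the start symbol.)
L is directly left-recursive. The standard transformation for
  A → A α₁ | ... | A α_m | β₁ | ... | β_n
is
  A  → β₁ A' | ... | β_n A'
  A' → α₁ A' | ... | α_m A' | ε

L → ; g becomes L → ; g L'
L → L g g becomes L' → g g L'
L → L g becomes L' → g L'
Add L' → ε

Resulting grammar:
L → ; g L'
L' → g g L'
L' → g L'
L' → ε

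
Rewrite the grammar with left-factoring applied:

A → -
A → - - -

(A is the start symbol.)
Left-factoring transforms A → αβ₁ | αβ₂ into A → αA' and A' → β₁ | β₂
(α is the longest common prefix among the alternatives). Repeat until
no nonterminal has two alternatives with a common prefix.

Round 1: A has alternatives sharing prefix '-'. Introduce A': A → - A'
  Add: A' → ε
  Add: A' → - -

No remaining common prefixes — done.

Resulting grammar:
A → - A'
A' → ε
A' → - -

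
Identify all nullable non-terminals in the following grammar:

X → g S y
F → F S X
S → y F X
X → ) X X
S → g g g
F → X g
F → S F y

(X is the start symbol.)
A non-terminal is nullable if it can derive ε (the empty string): either it has an ε-production, or it has a production whose right-hand side consists entirely of nullable non-terminals.

There are no ε-productions, so no non-terminal can derive ε.
No non-terminals are nullable.

Answer: None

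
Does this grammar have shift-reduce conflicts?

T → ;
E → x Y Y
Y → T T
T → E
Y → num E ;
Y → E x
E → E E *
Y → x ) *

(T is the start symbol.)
Yes — I2: [T → E .] vs [E → . x Y Y]; I5: [T → E .] vs [E → . x Y Y]; I18: [Y → E x .] vs [E → . x Y Y]

Augment with T' → T and build the canonical LR(0) collection (I0 = CLOSURE({[T' → . T]}), then GOTO on every symbol after a dot until no new states appear). It has 19 states:
  I0: { [E → . E E *], [E → . x Y Y], [T → . ;], [T → . E], [T' → . T] }  — shift
  I1: { [T → ; .] }  — reduce
  I2: { [E → . E E *], [E → . x Y Y], [E → E . E *], [T → E .] }  — shift, reduce
  I3: { [T' → T .] }  — accept
  I4: { [E → . E E *], [E → . x Y Y], [E → x . Y Y], [T → . ;], [T → . E], [Y → . E x], [Y → . T T], [Y → . num E ;], [Y → . x ) *] }  — shift
  I5: { [E → . E E *], [E → . x Y Y], [E → E . E *], [T → E .], [Y → E . x] }  — shift, reduce
  I6: { [E → . E E *], [E → . x Y Y], [T → . ;], [T → . E], [Y → T . T] }  — shift
  I7: { [E → . E E *], [E → . x Y Y], [E → x Y . Y], [T → . ;], [T → . E], [Y → . E x], [Y → . T T], [Y → . num E ;], [Y → . x ) *] }  — shift
  I8: { [E → . E E *], [E → . x Y Y], [Y → num . E ;] }  — shift
  I9: { [E → . E E *], [E → . x Y Y], [E → x . Y Y], [T → . ;], [T → . E], [Y → . E x], [Y → . T T], [Y → . num E ;], [Y → . x ) *], [Y → x . ) *] }  — shift
  I10: { [Y → x ) . *] }  — shift
  I11: { [Y → x ) * .] }  — reduce
  I12: { [E → . E E *], [E → . x Y Y], [E → E . E *], [Y → num E . ;] }  — shift
  I13: { [Y → num E ; .] }  — reduce
  I14: { [E → . E E *], [E → . x Y Y], [E → E . E *], [E → E E . *] }  — shift
  I15: { [E → E E * .] }  — reduce
  I16: { [E → x Y Y .] }  — reduce
  I17: { [Y → T T .] }  — reduce
  I18: { [E → . E E *], [E → . x Y Y], [E → x . Y Y], [T → . ;], [T → . E], [Y → . E x], [Y → . T T], [Y → . num E ;], [Y → . x ) *], [Y → E x .] }  — shift, reduce

I2 contains reduce item [T → E .] and shift item [E → . x Y Y] — shift-reduce conflict.
I5 contains reduce item [T → E .] and shift items [E → . x Y Y], [Y → E . x] — shift-reduce conflict.
I18 contains reduce item [Y → E x .] and shift items [E → . x Y Y], [T → . ;], [Y → . num E ;], [Y → . x ) *] — shift-reduce conflict.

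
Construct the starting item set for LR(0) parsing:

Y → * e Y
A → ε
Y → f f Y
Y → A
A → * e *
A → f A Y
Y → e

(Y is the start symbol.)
First, augment the grammar with Y' → Y
I₀ = CLOSURE({ [Y' → . Y] }):
  [Y' → . Y] has the dot before Y: add [Y → . * e Y], [Y → . f f Y], [Y → . A], [Y → . e]
  [Y → . A] has the dot before A: add [A → .], [A → . * e *], [A → . f A Y]
No further items can be added.

I₀ = { [A → . * e *], [A → . f A Y], [A → .], [Y → . * e Y], [Y → . A], [Y → . e], [Y → . f f Y], [Y' → . Y] }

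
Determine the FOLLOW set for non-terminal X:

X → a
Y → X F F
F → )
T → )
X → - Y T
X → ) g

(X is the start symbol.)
To compute FOLLOW(X), find every occurrence of X on a right-hand side N → α X β: add FIRST(β) \ {ε}, and if β is empty or nullable also add FOLLOW(N). Iterate to a fixed point.

X is the start symbol, so $ ∈ FOLLOW(X).
In Y → X F F: X is followed by F F, add FIRST(F F) \ {ε} = { ')' }

Taking the union: FOLLOW(X) = { $, ')' }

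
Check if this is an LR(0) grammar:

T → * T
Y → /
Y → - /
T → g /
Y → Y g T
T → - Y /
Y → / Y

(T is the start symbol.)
A grammar is LR(0) if no state in the canonical LR(0) collection has:
  - both a shift item (dot before a terminal) and a complete item (shift-reduce conflict), or
  - two or more complete items (reduce-reduce conflict; the accept item [T' → T .] counts as a complete item here).

Augment with T' → T and build the canonical LR(0) collection (I0 = CLOSURE({[T' → . T]}), then GOTO on every symbol after a dot until no new states appear). It has 15 states:
  I0: { [T → . * T], [T → . - Y /], [T → . g /], [T' → . T] }  — shift
  I1: { [T → * . T], [T → . * T], [T → . - Y /], [T → . g /] }  — shift
  I2: { [T → - . Y /], [Y → . - /], [Y → . / Y], [Y → . /], [Y → . Y g T] }  — shift
  I3: { [T' → T .] }  — accept
  I4: { [T → g . /] }  — shift
  I5: { [T → g / .] }  — reduce
  I6: { [Y → - . /] }  — shift
  I7: { [Y → . - /], [Y → . / Y], [Y → . /], [Y → . Y g T], [Y → / . Y], [Y → / .] }  — shift, reduce
  I8: { [T → - Y . /], [Y → Y . g T] }  — shift
  I9: { [T → - Y / .] }  — reduce
  I10: { [T → . * T], [T → . - Y /], [T → . g /], [Y → Y g . T] }  — shift
  I11: { [Y → Y g T .] }  — reduce
  I12: { [Y → / Y .], [Y → Y . g T] }  — shift, reduce
  I13: { [Y → - / .] }  — reduce
  I14: { [T → * T .] }  — reduce

Conflict in state I7:
  Shift-reduce conflict between [Y → / .] and [Y → . - /]
So the grammar is NOT LR(0).

Answer: No. Shift-reduce conflict between [Y → / .] and [Y → . - /]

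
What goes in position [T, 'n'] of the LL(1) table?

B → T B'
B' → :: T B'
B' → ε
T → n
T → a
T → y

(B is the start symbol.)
To find M[T, 'n'], we find productions for T where 'n' is in the predict set (PREDICT(N → α) = (FIRST(α) \ {ε}) ∪ (FOLLOW(N) if α ⇒* ε)).

T → n: PREDICT = { 'n' }
  'n' is in predict set, so this production goes in M[T, 'n']
T → a: PREDICT = { 'a' }
T → y: PREDICT = { 'y' }

M[T, 'n'] = T → n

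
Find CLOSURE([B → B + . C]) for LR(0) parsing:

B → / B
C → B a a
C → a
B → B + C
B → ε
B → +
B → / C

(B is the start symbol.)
{ [B → . +], [B → . / B], [B → . / C], [B → . B + C], [B → .], [B → B + . C], [C → . B a a], [C → . a] }

To compute CLOSURE, for each item [A → α.Bβ] where B is a non-terminal, add [B → .γ] for all productions B → γ; repeat for the newly added items until nothing changes.

Start with: [B → B + . C]
  [B → B + . C] has the dot before C: add [C → . B a a], [C → . a]
  [C → . B a a] has the dot before B: add [B → . / B], [B → . B + C], [B → .], [B → . +], [B → . / C]
No further items can be added.

CLOSURE = { [B → . +], [B → . / B], [B → . / C], [B → . B + C], [B → .], [B → B + . C], [C → . B a a], [C → . a] }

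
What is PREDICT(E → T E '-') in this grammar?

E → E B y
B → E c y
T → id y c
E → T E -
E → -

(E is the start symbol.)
PREDICT(E → T E '-') = (FIRST(RHS) \ {ε}) ∪ (FOLLOW(E) if ε ∈ FIRST(RHS), i.e. RHS ⇒* ε)
FIRST(T) = { 'id' }
FIRST(T E '-') = { 'id' }
ε ∉ FIRST(T E '-'), so FOLLOW(E) is not added.
PREDICT(E → T E '-') = { 'id' }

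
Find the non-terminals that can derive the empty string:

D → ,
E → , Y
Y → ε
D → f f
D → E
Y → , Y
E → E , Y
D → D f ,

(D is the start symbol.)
A non-terminal is nullable if it can derive ε (the empty string): either it has an ε-production, or it has a production whose right-hand side consists entirely of nullable non-terminals.

ε-productions: Y → ε
So Y is immediately nullable.
No further non-terminal can be added: every production for the remaining non-terminals contains a terminal or a non-nullable non-terminal.
Nullable = { 'Y' }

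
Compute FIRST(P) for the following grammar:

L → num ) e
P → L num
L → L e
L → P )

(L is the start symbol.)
{ 'num' }

To compute FIRST(P), examine every production with P on the left-hand side, reading each right-hand side left to right until a non-nullable symbol is reached.

FIRST sets of the other non-terminals involved (by the same procedure, iterated to a fixed point):
  FIRST(L) = { 'num' }

From P → L num:
  - L is a non-terminal: add FIRST(L) \ {ε} = { 'num' }
    L is not nullable, so stop

Collecting: FIRST(P) = { 'num' }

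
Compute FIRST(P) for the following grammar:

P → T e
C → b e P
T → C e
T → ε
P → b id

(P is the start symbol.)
FIRST sets of the other non-terminals involved (by the same procedure, iterated to a fixed point):
  FIRST(T) = { 'b', ε }

From P → T e:
  - T is a non-terminal: add FIRST(T) \ {ε} = { 'b' }
    T is nullable, so continue to the next symbol
  - e is a terminal: add 'e' and stop
From P → b id:
  - b is a terminal: add 'b' and stop

Collecting: FIRST(P) = { 'b', 'e' }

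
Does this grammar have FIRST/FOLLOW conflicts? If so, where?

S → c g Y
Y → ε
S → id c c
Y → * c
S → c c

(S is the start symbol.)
No FIRST/FOLLOW conflicts.

A FIRST/FOLLOW conflict occurs when a non-terminal N has a nullable alternative N → β (β ⇒* ε) and another alternative N → α with FIRST(α) ∩ FOLLOW(N) ≠ ∅: on such a lookahead the parser cannot decide between expanding α and letting N vanish via β.

Nullable non-terminals: Y.

Y: nullable alternative(s) Y → ε; FOLLOW(Y) = { $ }
  Y → ε: FIRST \ {ε} = { } — this is the only nullable alternative, skip
  Y → * c: FIRST \ {ε} = { '*' } — disjoint from FOLLOW(Y)

S has no nullable alternative, so no FIRST/FOLLOW check is needed there.

No FIRST/FOLLOW conflicts found.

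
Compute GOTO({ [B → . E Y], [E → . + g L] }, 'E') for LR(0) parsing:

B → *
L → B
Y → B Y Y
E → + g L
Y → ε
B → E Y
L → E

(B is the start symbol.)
{ [B → . *], [B → . E Y], [B → E . Y], [E → . + g L], [Y → . B Y Y], [Y → .] }

GOTO(I, 'E') = CLOSURE({ [A → αX.β] : [A → α.Xβ] ∈ I, X = 'E' })

Items with dot before 'E', with the dot advanced:
  [B → . E Y] → [B → E . Y]
Closure of the advanced items:
  [B → E . Y] has the dot before Y: add [Y → . B Y Y], [Y → .]
  [Y → . B Y Y] has the dot before B: add [B → . *], [B → . E Y]
  [B → . E Y] has the dot before E: add [E → . + g L]

GOTO = { [B → . *], [B → . E Y], [B → E . Y], [E → . + g L], [Y → . B Y Y], [Y → .] }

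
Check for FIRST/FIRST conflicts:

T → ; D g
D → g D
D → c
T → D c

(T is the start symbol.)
FIRST sets of the non-terminals at (or reachable through a nullable prefix from) the front of some alternative:
  FIRST(D) = { 'c', 'g' }

Productions for T:
  T → ; D g: FIRST = { ';' }
  T → D c: FIRST = { 'c', 'g' }
Productions for D:
  D → g D: FIRST = { 'g' }
  D → c: FIRST = { 'c' }

All alternatives of each non-terminal have pairwise disjoint FIRST sets.

Answer: No FIRST/FIRST conflicts.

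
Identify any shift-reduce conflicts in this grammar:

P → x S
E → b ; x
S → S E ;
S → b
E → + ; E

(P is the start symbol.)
A shift-reduce conflict occurs when an LR(0) state has both:
  - a complete (reduce) item [A → α .] (dot at the end), and
  - a shift item [B → β . c γ] (dot before a terminal).

Augment with P' → P and build the canonical LR(0) collection (I0 = CLOSURE({[P' → . P]}), then GOTO on every symbol after a dot until no new states appear). It has 13 states:
  I0: { [P → . x S], [P' → . P] }  — shift
  I1: { [P' → P .] }  — accept
  I2: { [P → x . S], [S → . S E ;], [S → . b] }  — shift
  I3: { [E → . + ; E], [E → . b ; x], [P → x S .], [S → S . E ;] }  — shift, reduce
  I4: { [S → b .] }  — reduce
  I5: { [E → + . ; E] }  — shift
  I6: { [S → S E . ;] }  — shift
  I7: { [E → b . ; x] }  — shift
  I8: { [E → b ; . x] }  — shift
  I9: { [E → b ; x .] }  — reduce
  I10: { [S → S E ; .] }  — reduce
  I11: { [E → + ; . E], [E → . + ; E], [E → . b ; x] }  — shift
  I12: { [E → + ; E .] }  — reduce

I3 contains reduce item [P → x S .] and shift items [E → . + ; E], [E → . b ; x] — shift-reduce conflict.

Answer: Yes — I3: [P → x S .] vs [E → . + ; E]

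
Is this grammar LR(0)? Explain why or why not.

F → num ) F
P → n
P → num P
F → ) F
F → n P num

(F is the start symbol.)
Yes, the grammar is LR(0)

A grammar is LR(0) if no state in the canonical LR(0) collection has:
  - both a shift item (dot before a terminal) and a complete item (shift-reduce conflict), or
  - two or more complete items (reduce-reduce conflict; the accept item [F' → F .] counts as a complete item here).

Augment with F' → F and build the canonical LR(0) collection (I0 = CLOSURE({[F' → . F]}), then GOTO on every symbol after a dot until no new states appear). It has 13 states:
  I0: { [F → . ) F], [F → . n P num], [F → . num ) F], [F' → . F] }  — shift
  I1: { [F → ) . F], [F → . ) F], [F → . n P num], [F → . num ) F] }  — shift
  I2: { [F' → F .] }  — accept
  I3: { [F → n . P num], [P → . n], [P → . num P] }  — shift
  I4: { [F → num . ) F] }  — shift
  I5: { [F → . ) F], [F → . n P num], [F → . num ) F], [F → num ) . F] }  — shift
  I6: { [F → num ) F .] }  — reduce
  I7: { [F → n P . num] }  — shift
  I8: { [P → n .] }  — reduce
  I9: { [P → . n], [P → . num P], [P → num . P] }  — shift
  I10: { [P → num P .] }  — reduce
  I11: { [F → n P num .] }  — reduce
  I12: { [F → ) F .] }  — reduce

Every state is either a pure shift/goto state or contains exactly one complete item and nothing to shift — no conflicts. The grammar is LR(0).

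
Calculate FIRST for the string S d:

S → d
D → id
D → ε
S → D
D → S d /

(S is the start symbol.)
{ 'd', 'id' }

FIRST sets of the non-terminals involved (from the grammar, by fixed-point iteration):
  FIRST(S) = { 'd', 'id', ε }

To compute FIRST(S d), process the symbols left to right:
Symbol S is a non-terminal. Add FIRST(S) \ {ε} = { 'd', 'id' }
S is nullable (ε ∈ FIRST(S)), continue to the next symbol.
Symbol d is a terminal. Add 'd' and stop.
FIRST(S d) = { 'd', 'id' }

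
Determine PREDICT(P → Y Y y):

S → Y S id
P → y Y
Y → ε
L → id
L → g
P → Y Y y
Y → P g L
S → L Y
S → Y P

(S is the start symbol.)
PREDICT(P → Y Y y) = (FIRST(RHS) \ {ε}) ∪ (FOLLOW(P) if ε ∈ FIRST(RHS), i.e. RHS ⇒* ε)
FIRST(Y) = { 'y', ε }
FIRST(Y Y y) = { 'y' }
ε ∉ FIRST(Y Y y), so FOLLOW(P) is not added.
PREDICT(P → Y Y y) = { 'y' }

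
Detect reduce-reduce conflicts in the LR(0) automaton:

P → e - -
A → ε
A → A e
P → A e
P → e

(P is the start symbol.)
Yes — I6: [A → A e .] vs [P → A e .]

A reduce-reduce conflict occurs when an LR(0) state has two complete items [A → α .] and [B → β .] — both call for a reduction, and with no lookahead the parser cannot choose between them.

Augment with P' → P and build the canonical LR(0) collection (I0 = CLOSURE({[P' → . P]}), then GOTO on every symbol after a dot until no new states appear). It has 7 states:
  I0: { [A → . A e], [A → .], [P → . A e], [P → . e - -], [P → . e], [P' → . P] }  — shift, reduce
  I1: { [A → A . e], [P → A . e] }  — shift
  I2: { [P' → P .] }  — accept
  I3: { [P → e . - -], [P → e .] }  — shift, reduce
  I4: { [P → e - . -] }  — shift
  I5: { [P → e - - .] }  — reduce
  I6: { [A → A e .], [P → A e .] }  — 2 reduces

I6 contains complete items [A → A e .], [P → A e .] — reduce-reduce conflict.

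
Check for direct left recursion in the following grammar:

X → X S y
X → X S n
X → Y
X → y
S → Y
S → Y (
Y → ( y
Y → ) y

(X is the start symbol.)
Direct left recursion occurs when N → N α for some non-terminal N (the right-hand side begins with the left-hand side itself).

X → X S y: LEFT RECURSIVE (starts with X)
X → X S n: LEFT RECURSIVE (starts with X)
X → Y: starts with Y
X → y: starts with y
S → Y: starts with Y
S → Y (: starts with Y
Y → ( y: starts with '('
Y → ) y: starts with ')'

The grammar has direct left recursion on: X.

Answer: Yes, X is left-recursive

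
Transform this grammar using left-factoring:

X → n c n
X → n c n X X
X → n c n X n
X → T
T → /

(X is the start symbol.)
X → n c n X'
X' → ε
X' → X X''
X'' → X
X'' → n
X → T
T → /

Left-factoring transforms A → αβ₁ | αβ₂ into A → αA' and A' → β₁ | β₂
(α is the longest common prefix among the alternatives). Repeat until
no nonterminal has two alternatives with a common prefix.

Round 1: X has alternatives sharing prefix 'n c n'. Introduce X': X → n c n X'
  Add: X' → ε
  Add: X' → X X
  Add: X' → X n

Round 2: X' has alternatives sharing prefix 'X'. Introduce X'': X' → X X''
  Add: X'' → X
  Add: X'' → n

No remaining common prefixes — done.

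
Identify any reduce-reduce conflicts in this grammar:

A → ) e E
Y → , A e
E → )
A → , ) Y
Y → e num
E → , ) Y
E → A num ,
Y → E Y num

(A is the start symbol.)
A reduce-reduce conflict occurs when an LR(0) state has two complete items [A → α .] and [B → β .] — both call for a reduction, and with no lookahead the parser cannot choose between them.

Augment with A' → A and build the canonical LR(0) collection (I0 = CLOSURE({[A' → . A]}), then GOTO on every symbol after a dot until no new states appear). It has 25 states:
  I0: { [A → . ) e E], [A → . , ) Y], [A' → . A] }  — shift
  I1: { [A → ) . e E] }  — shift
  I2: { [A → , . ) Y] }  — shift
  I3: { [A' → A .] }  — accept
  I4: { [A → , ) . Y], [A → . ) e E], [A → . , ) Y], [E → . )], [E → . , ) Y], [E → . A num ,], [Y → . , A e], [Y → . E Y num], [Y → . e num] }  — shift
  I5: { [A → ) . e E], [E → ) .] }  — shift, reduce
  I6: { [A → , . ) Y], [A → . ) e E], [A → . , ) Y], [E → , . ) Y], [Y → , . A e] }  — shift
  I7: { [E → A . num ,] }  — shift
  I8: { [A → . ) e E], [A → . , ) Y], [E → . )], [E → . , ) Y], [E → . A num ,], [Y → . , A e], [Y → . E Y num], [Y → . e num], [Y → E . Y num] }  — shift
  I9: { [A → , ) Y .] }  — reduce
  I10: { [Y → e . num] }  — shift
  I11: { [Y → e num .] }  — reduce
  I12: { [Y → E Y . num] }  — shift
  I13: { [Y → E Y num .] }  — reduce
  I14: { [E → A num . ,] }  — shift
  I15: { [E → A num , .] }  — reduce
  I16: { [A → ) . e E], [A → , ) . Y], [A → . ) e E], [A → . , ) Y], [E → , ) . Y], [E → . )], [E → . , ) Y], [E → . A num ,], [Y → . , A e], [Y → . E Y num], [Y → . e num] }  — shift
  I17: { [Y → , A . e] }  — shift
  I18: { [Y → , A e .] }  — reduce
  I19: { [A → , ) Y .], [E → , ) Y .] }  — 2 reduces
  I20: { [A → ) e . E], [A → . ) e E], [A → . , ) Y], [E → . )], [E → . , ) Y], [E → . A num ,], [Y → e . num] }  — shift
  I21: { [A → , . ) Y], [E → , . ) Y] }  — shift
  I22: { [A → ) e E .] }  — reduce
  I23: { [A → , ) . Y], [A → . ) e E], [A → . , ) Y], [E → , ) . Y], [E → . )], [E → . , ) Y], [E → . A num ,], [Y → . , A e], [Y → . E Y num], [Y → . e num] }  — shift
  I24: { [A → ) e . E], [A → . ) e E], [A → . , ) Y], [E → . )], [E → . , ) Y], [E → . A num ,] }  — shift

I19 contains complete items [A → , ) Y .], [E → , ) Y .] — reduce-reduce conflict.

Answer: Yes — I19: [A → , ) Y .] vs [E → , ) Y .]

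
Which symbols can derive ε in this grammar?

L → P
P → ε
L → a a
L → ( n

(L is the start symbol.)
ε-productions: P → ε
So P is immediately nullable.
L → P: every symbol on the right is nullable, so L is nullable too.
Every non-terminal is now nullable.
Nullable = { 'L', 'P' }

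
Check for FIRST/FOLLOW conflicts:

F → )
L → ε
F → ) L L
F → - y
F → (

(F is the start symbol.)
A FIRST/FOLLOW conflict occurs when a non-terminal N has a nullable alternative N → β (β ⇒* ε) and another alternative N → α with FIRST(α) ∩ FOLLOW(N) ≠ ∅: on such a lookahead the parser cannot decide between expanding α and letting N vanish via β.

Nullable non-terminals: L.
L has a nullable alternative but only one production, so nothing to check.

F has no nullable alternative, so no FIRST/FOLLOW check is needed there.

No FIRST/FOLLOW conflicts found.

Answer: No FIRST/FOLLOW conflicts.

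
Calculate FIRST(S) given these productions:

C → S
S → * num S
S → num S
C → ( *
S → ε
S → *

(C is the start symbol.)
{ '*', 'num', ε }

To compute FIRST(S), examine every production with S on the left-hand side, reading each right-hand side left to right until a non-nullable symbol is reached.

From S → * num S:
  - '*' is a terminal: add '*' and stop
From S → num S:
  - num is a terminal: add 'num' and stop
From S → ε:
  - ε-production, so ε ∈ FIRST(S)
From S → *:
  - '*' is a terminal: add '*' and stop

Collecting: FIRST(S) = { '*', 'num', ε }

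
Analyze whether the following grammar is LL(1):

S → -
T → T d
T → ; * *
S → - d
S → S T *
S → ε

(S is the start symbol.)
Relevant sets:
  FIRST(S) = { '-', ';', ε }
  FIRST(T) = { ';' }
  FOLLOW(S) = { $, ';' }

For S:
  PREDICT(S → '-') = { '-' }
  PREDICT(S → '-' d) = { '-' }
  PREDICT(S → S T '*') = { '-', ';' }
  PREDICT(S → ε) = { $, ';' }
For T:
  PREDICT(T → T d) = { ';' }
  PREDICT(T → ';' '*' '*') = { ';' }

Conflict found: Predict set conflict for S: { '-' }
The grammar is NOT LL(1).

Answer: No. Predict set conflict for S: { '-' }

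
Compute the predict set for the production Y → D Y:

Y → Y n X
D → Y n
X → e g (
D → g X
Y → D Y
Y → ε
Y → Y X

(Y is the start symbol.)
{ 'e', 'g', 'n' }

PREDICT(Y → D Y) = (FIRST(RHS) \ {ε}) ∪ (FOLLOW(Y) if ε ∈ FIRST(RHS), i.e. RHS ⇒* ε)
FIRST(D) = { 'e', 'g', 'n' }
FIRST(D Y) = { 'e', 'g', 'n' }
ε ∉ FIRST(D Y), so FOLLOW(Y) is not added.
PREDICT(Y → D Y) = { 'e', 'g', 'n' }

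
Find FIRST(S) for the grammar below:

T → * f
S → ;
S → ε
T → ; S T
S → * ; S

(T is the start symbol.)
{ '*', ';', ε }

From S → ;:
  - ';' is a terminal: add ';' and stop
From S → ε:
  - ε-production, so ε ∈ FIRST(S)
From S → * ; S:
  - '*' is a terminal: add '*' and stop

Collecting: FIRST(S) = { '*', ';', ε }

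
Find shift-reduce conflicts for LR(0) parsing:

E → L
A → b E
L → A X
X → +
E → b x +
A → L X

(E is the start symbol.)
Yes — I3: [E → L .] vs [X → . +]

A shift-reduce conflict occurs when an LR(0) state has both:
  - a complete (reduce) item [A → α .] (dot at the end), and
  - a shift item [B → β . c γ] (dot before a terminal).

Augment with E' → E and build the canonical LR(0) collection (I0 = CLOSURE({[E' → . E]}), then GOTO on every symbol after a dot until no new states appear). It has 11 states:
  I0: { [A → . L X], [A → . b E], [E → . L], [E → . b x +], [E' → . E], [L → . A X] }  — shift
  I1: { [L → A . X], [X → . +] }  — shift
  I2: { [E' → E .] }  — accept
  I3: { [A → L . X], [E → L .], [X → . +] }  — shift, reduce
  I4: { [A → . L X], [A → . b E], [A → b . E], [E → . L], [E → . b x +], [E → b . x +], [L → . A X] }  — shift
  I5: { [A → b E .] }  — reduce
  I6: { [E → b x . +] }  — shift
  I7: { [E → b x + .] }  — reduce
  I8: { [X → + .] }  — reduce
  I9: { [A → L X .] }  — reduce
  I10: { [L → A X .] }  — reduce

I3 contains reduce item [E → L .] and shift item [X → . +] — shift-reduce conflict.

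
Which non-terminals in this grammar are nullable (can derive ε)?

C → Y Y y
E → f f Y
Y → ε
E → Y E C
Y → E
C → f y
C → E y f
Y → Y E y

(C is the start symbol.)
A non-terminal is nullable if it can derive ε (the empty string): either it has an ε-production, or it has a production whose right-hand side consists entirely of nullable non-terminals.

ε-productions: Y → ε
So Y is immediately nullable.
No further non-terminal can be added: every production for the remaining non-terminals contains a terminal or a non-nullable non-terminal.
Nullable = { 'Y' }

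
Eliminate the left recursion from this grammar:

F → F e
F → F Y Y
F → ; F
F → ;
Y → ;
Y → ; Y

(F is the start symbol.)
F → ; F F'
F → ; F'
F' → e F'
F' → Y Y F'
F' → ε
Y → ;
Y → ; Y

F is directly left-recursive. The standard transformation for
  A → A α₁ | ... | A α_m | β₁ | ... | β_n
is
  A  → β₁ A' | ... | β_n A'
  A' → α₁ A' | ... | α_m A' | ε

F → ; F becomes F → ; F F'
F → ; becomes F → ; F'
F → F e becomes F' → e F'
F → F Y Y becomes F' → Y Y F'
Add F' → ε

Productions for other non-terminals are unchanged:
  Y → ;
  Y → ; Y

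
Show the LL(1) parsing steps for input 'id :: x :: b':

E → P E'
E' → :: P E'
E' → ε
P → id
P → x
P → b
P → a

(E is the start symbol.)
LL(1) parsing maintains a stack (initially the start symbol over $) and the input. At each step: if the stack top is a terminal, match it against the current input token; if it is a non-terminal N, replace it with the RHS of M[N, lookahead] (the unique production whose predict set contains the lookahead).

Stack is shown with the top on the left.

Stack      Input           Action
---------------------------------
E $        id :: x :: b $  output E → P E'
P E' $     id :: x :: b $  output P → id
id E' $    id :: x :: b $  match 'id'
E' $       :: x :: b $     output E' → :: P E'
:: P E' $  :: x :: b $     match '::'
P E' $     x :: b $        output P → x
x E' $     x :: b $        match 'x'
E' $       :: b $          output E' → :: P E'
:: P E' $  :: b $          match '::'
P E' $     b $             output P → b
b E' $     b $             match 'b'
E' $       $               output E' → ε
$          $               accept

The string is accepted.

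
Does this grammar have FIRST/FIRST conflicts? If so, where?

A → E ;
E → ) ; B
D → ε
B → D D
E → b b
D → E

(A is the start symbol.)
No FIRST/FIRST conflicts.

A FIRST/FIRST conflict occurs when two productions N → α and N → β for the same non-terminal have FIRST(α) ∩ FIRST(β) ≠ ∅ (with ε ∈ FIRST of a nullable right-hand side, so two nullable alternatives also conflict).

FIRST sets of the non-terminals at (or reachable through a nullable prefix from) the front of some alternative:
  FIRST(E) = { ')', 'b' }

Productions for E:
  E → ) ; B: FIRST = { ')' }
  E → b b: FIRST = { 'b' }
Productions for D:
  D → ε: FIRST = { ε }
  D → E: FIRST = { ')', 'b' }
A, B have only one production, so no FIRST/FIRST conflict is possible there.

All alternatives of each non-terminal have pairwise disjoint FIRST sets.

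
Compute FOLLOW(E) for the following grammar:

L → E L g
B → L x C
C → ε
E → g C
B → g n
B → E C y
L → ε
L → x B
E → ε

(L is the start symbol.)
In L → E L g: E is followed by L g, add FIRST(L g) \ {ε} = { 'g', 'x' }
In B → E C y: E is followed by C y, add FIRST(C y) \ {ε} = { 'y' }

Taking the union: FOLLOW(E) = { 'g', 'x', 'y' }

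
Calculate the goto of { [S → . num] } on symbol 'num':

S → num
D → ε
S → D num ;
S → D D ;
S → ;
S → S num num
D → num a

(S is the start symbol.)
GOTO(I, 'num') = CLOSURE({ [A → αX.β] : [A → α.Xβ] ∈ I, X = 'num' })

Items with dot before 'num', with the dot advanced:
  [S → . num] → [S → num .]
Closure adds nothing (no advanced item has the dot before a non-terminal).

GOTO = { [S → num .] }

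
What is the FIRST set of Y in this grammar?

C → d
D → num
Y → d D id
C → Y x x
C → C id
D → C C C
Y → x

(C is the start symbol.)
To compute FIRST(Y), examine every production with Y on the left-hand side, reading each right-hand side left to right until a non-nullable symbol is reached.

From Y → d D id:
  - d is a terminal: add 'd' and stop
From Y → x:
  - x is a terminal: add 'x' and stop

Collecting: FIRST(Y) = { 'd', 'x' }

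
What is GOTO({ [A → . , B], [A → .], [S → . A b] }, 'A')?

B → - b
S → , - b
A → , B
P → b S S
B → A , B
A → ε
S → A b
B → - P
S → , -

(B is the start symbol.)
{ [S → A . b] }

GOTO(I, 'A') = CLOSURE({ [A → αX.β] : [A → α.Xβ] ∈ I, X = 'A' })

Items with dot before 'A', with the dot advanced:
  [S → . A b] → [S → A . b]
Closure adds nothing (no advanced item has the dot before a non-terminal).

GOTO = { [S → A . b] }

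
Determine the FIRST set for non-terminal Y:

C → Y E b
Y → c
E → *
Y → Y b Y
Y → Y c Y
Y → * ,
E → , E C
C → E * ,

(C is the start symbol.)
To compute FIRST(Y), examine every production with Y on the left-hand side, reading each right-hand side left to right until a non-nullable symbol is reached.

From Y → c:
  - c is a terminal: add 'c' and stop
From Y → Y b Y:
  - Y is the symbol being defined: contributes nothing new
    Y is not nullable, so stop
From Y → Y c Y:
  - Y is the symbol being defined: contributes nothing new
    Y is not nullable, so stop
From Y → * ,:
  - '*' is a terminal: add '*' and stop

Collecting: FIRST(Y) = { '*', 'c' }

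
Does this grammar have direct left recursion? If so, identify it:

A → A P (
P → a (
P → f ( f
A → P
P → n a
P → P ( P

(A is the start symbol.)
Yes, A, P are left-recursive

A → A P (: LEFT RECURSIVE (starts with A)
P → a (: starts with a
P → f ( f: starts with f
A → P: starts with P
P → n a: starts with n
P → P ( P: LEFT RECURSIVE (starts with P)

The grammar has direct left recursion on: A, P.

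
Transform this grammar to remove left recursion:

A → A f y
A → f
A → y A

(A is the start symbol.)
A → f A'
A → y A A'
A' → f y A'
A' → ε

A is directly left-recursive. The standard transformation for
  A → A α₁ | ... | A α_m | β₁ | ... | β_n
is
  A  → β₁ A' | ... | β_n A'
  A' → α₁ A' | ... | α_m A' | ε

A → f becomes A → f A'
A → y A becomes A → y A A'
A → A f y becomes A' → f y A'
Add A' → ε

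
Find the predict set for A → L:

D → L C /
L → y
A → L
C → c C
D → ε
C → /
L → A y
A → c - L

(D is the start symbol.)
{ 'c', 'y' }

PREDICT(A → L) = (FIRST(RHS) \ {ε}) ∪ (FOLLOW(A) if ε ∈ FIRST(RHS), i.e. RHS ⇒* ε)
FIRST(L) = { 'c', 'y' }
FIRST(L) = { 'c', 'y' }
ε ∉ FIRST(L), so FOLLOW(A) is not added.
PREDICT(A → L) = { 'c', 'y' }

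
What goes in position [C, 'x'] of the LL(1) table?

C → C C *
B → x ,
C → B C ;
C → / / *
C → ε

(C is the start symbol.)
C → C C *, C → B C ;, C → ε

To find M[C, 'x'], we find productions for C where 'x' is in the predict set (PREDICT(N → α) = (FIRST(α) \ {ε}) ∪ (FOLLOW(N) if α ⇒* ε)).

Relevant sets:
  FIRST(C) = { '*', '/', 'x', ε }
  FIRST(B) = { 'x' }
  FOLLOW(C) = { $, '*', '/', ';', 'x' }

C → C C *: PREDICT = { '*', '/', 'x' }
  'x' is in predict set, so this production goes in M[C, 'x']
C → B C ;: PREDICT = { 'x' }
  'x' is in predict set, so this production goes in M[C, 'x']
C → / / *: PREDICT = { '/' }
C → ε: PREDICT = { $, '*', '/', ';', 'x' }
  'x' is in predict set, so this production goes in M[C, 'x']

M[C, 'x'] = C → C C *, C → B C ;, C → ε  (a multiply-defined cell — the grammar is not LL(1))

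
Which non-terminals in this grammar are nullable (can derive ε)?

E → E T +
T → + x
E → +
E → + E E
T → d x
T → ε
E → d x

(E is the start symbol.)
A non-terminal is nullable if it can derive ε (the empty string): either it has an ε-production, or it has a production whose right-hand side consists entirely of nullable non-terminals.

ε-productions: T → ε
So T is immediately nullable.
No further non-terminal can be added: every production for the remaining non-terminals contains a terminal or a non-nullable non-terminal.
Nullable = { 'T' }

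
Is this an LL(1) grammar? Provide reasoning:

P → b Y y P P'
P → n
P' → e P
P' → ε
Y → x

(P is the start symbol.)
No. Predict set conflict for P': { 'e' }

Relevant sets:
  FOLLOW(P') = { $, 'e' }

For P:
  PREDICT(P → b Y y P P') = { 'b' }
  PREDICT(P → n) = { 'n' }
For P':
  PREDICT(P' → e P) = { 'e' }
  PREDICT(P' → ε) = { $, 'e' }
Y has a single production, so nothing to check there.

Conflict found: Predict set conflict for P': { 'e' }
The grammar is NOT LL(1).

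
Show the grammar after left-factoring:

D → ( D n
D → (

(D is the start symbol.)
Left-factoring transforms A → αβ₁ | αβ₂ into A → αA' and A' → β₁ | β₂
(α is the longest common prefix among the alternatives). Repeat until
no nonterminal has two alternatives with a common prefix.

Round 1: D has alternatives sharing prefix '('. Introduce D': D → ( D'
  Add: D' → D n
  Add: D' → ε

No remaining common prefixes — done.

Resulting grammar:
D → ( D'
D' → D n
D' → ε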